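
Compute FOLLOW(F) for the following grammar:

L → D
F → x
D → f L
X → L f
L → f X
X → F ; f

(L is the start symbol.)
{ ';' }

In X → F ; f: F is followed by ';' f, add FIRST(';' f) \ {ε} = { ';' }

Taking the union: FOLLOW(F) = { ';' }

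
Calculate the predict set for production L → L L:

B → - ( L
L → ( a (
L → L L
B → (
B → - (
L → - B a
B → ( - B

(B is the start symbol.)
PREDICT(L → L L) = (FIRST(RHS) \ {ε}) ∪ (FOLLOW(L) if ε ∈ FIRST(RHS), i.e. RHS ⇒* ε)
FIRST(L) = { '(', '-' }
FIRST(L L) = { '(', '-' }
ε ∉ FIRST(L L), so FOLLOW(L) is not added.
PREDICT(L → L L) = { '(', '-' }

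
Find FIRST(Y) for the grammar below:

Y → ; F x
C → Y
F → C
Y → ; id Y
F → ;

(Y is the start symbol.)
To compute FIRST(Y), examine every production with Y on the left-hand side, reading each right-hand side left to right until a non-nullable symbol is reached.

From Y → ; F x:
  - ';' is a terminal: add ';' and stop
From Y → ; id Y:
  - ';' is a terminal: add ';' and stop

Collecting: FIRST(Y) = { ';' }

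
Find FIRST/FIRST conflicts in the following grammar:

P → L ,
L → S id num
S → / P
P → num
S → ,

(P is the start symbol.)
No FIRST/FIRST conflicts.

A FIRST/FIRST conflict occurs when two productions N → α and N → β for the same non-terminal have FIRST(α) ∩ FIRST(β) ≠ ∅ (with ε ∈ FIRST of a nullable right-hand side, so two nullable alternatives also conflict).

FIRST sets of the non-terminals at (or reachable through a nullable prefix from) the front of some alternative:
  FIRST(L) = { ',', '/' }

Productions for P:
  P → L ,: FIRST = { ',', '/' }
  P → num: FIRST = { 'num' }
Productions for S:
  S → / P: FIRST = { '/' }
  S → ,: FIRST = { ',' }
L has only one production, so no FIRST/FIRST conflict is possible there.

All alternatives of each non-terminal have pairwise disjoint FIRST sets.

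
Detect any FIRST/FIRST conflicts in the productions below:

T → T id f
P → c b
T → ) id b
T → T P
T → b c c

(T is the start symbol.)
Yes. T → T id f / T → ')' id b on { ')' }; T → T id f / T → T P on { ')', 'b' }; T → T id f / T → b c c on { 'b' }; T → ')' id b / T → T P on { ')' }; T → T P / T → b c c on { 'b' }

A FIRST/FIRST conflict occurs when two productions N → α and N → β for the same non-terminal have FIRST(α) ∩ FIRST(β) ≠ ∅ (with ε ∈ FIRST of a nullable right-hand side, so two nullable alternatives also conflict).

FIRST sets of the non-terminals at (or reachable through a nullable prefix from) the front of some alternative:
  FIRST(T) = { ')', 'b' }

Productions for T:
  T → T id f: FIRST = { ')', 'b' }
  T → ) id b: FIRST = { ')' }
  T → T P: FIRST = { ')', 'b' }
  T → b c c: FIRST = { 'b' }
P has only one production, so no FIRST/FIRST conflict is possible there.

Conflict for T: T → T id f and T → ) id b
  Overlap: { ')' }
Conflict for T: T → T id f and T → T P
  Overlap: { ')', 'b' }
Conflict for T: T → T id f and T → b c c
  Overlap: { 'b' }
Conflict for T: T → ) id b and T → T P
  Overlap: { ')' }
Conflict for T: T → T P and T → b c c
  Overlap: { 'b' }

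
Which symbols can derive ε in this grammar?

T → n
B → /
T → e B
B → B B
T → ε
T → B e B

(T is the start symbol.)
A non-terminal is nullable if it can derive ε (the empty string): either it has an ε-production, or it has a production whose right-hand side consists entirely of nullable non-terminals.

ε-productions: T → ε
So T is immediately nullable.
No further non-terminal can be added: every production for the remaining non-terminals contains a terminal or a non-nullable non-terminal.
Nullable = { 'T' }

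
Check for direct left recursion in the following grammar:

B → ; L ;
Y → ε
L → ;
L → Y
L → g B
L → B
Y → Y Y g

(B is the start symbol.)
Yes, Y is left-recursive

B → ; L ;: starts with ';'
Y → ε: starts with ε
L → ;: starts with ';'
L → Y: starts with Y
L → g B: starts with g
L → B: starts with B
Y → Y Y g: LEFT RECURSIVE (starts with Y)

The grammar has direct left recursion on: Y.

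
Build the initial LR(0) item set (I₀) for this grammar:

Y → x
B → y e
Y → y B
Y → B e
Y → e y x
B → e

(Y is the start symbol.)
{ [B → . e], [B → . y e], [Y → . B e], [Y → . e y x], [Y → . x], [Y → . y B], [Y' → . Y] }

First, augment the grammar with Y' → Y
I₀ = CLOSURE({ [Y' → . Y] }):
  [Y' → . Y] has the dot before Y: add [Y → . x], [Y → . y B], [Y → . B e], [Y → . e y x]
  [Y → . B e] has the dot before B: add [B → . y e], [B → . e]
No further items can be added.

I₀ = { [B → . e], [B → . y e], [Y → . B e], [Y → . e y x], [Y → . x], [Y → . y B], [Y' → . Y] }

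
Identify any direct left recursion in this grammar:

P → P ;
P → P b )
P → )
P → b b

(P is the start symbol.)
Yes, P is left-recursive

P → P ;: LEFT RECURSIVE (starts with P)
P → P b ): LEFT RECURSIVE (starts with P)
P → ): starts with ')'
P → b b: starts with b

The grammar has direct left recursion on: P.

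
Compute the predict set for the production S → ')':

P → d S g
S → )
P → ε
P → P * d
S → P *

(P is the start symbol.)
PREDICT(S → ')') = (FIRST(RHS) \ {ε}) ∪ (FOLLOW(S) if ε ∈ FIRST(RHS), i.e. RHS ⇒* ε)
FIRST(')') = { ')' }
ε ∉ FIRST(')'), so FOLLOW(S) is not added.
PREDICT(S → ')') = { ')' }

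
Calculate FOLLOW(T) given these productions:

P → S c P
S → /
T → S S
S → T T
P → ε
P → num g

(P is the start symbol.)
{ '/', 'c' }

To compute FOLLOW(T), find every occurrence of T on a right-hand side N → α T β: add FIRST(β) \ {ε}, and if β is empty or nullable also add FOLLOW(N). Iterate to a fixed point.

In S → T T: T is followed by T, add FIRST(T) \ {ε} = { '/' }
In S → T T: T is at the end, add FOLLOW(S)

The FOLLOW sets referred to above (computed the same way, to a fixed point):
  FOLLOW(S) = { '/', 'c' }

Taking the union: FOLLOW(T) = { '/', 'c' }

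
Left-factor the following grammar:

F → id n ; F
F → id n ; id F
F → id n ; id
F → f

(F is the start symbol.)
F → id n ; F'
F' → F
F' → id F''
F'' → F
F'' → ε
F → f

Left-factoring transforms A → αβ₁ | αβ₂ into A → αA' and A' → β₁ | β₂
(α is the longest common prefix among the alternatives). Repeat until
no nonterminal has two alternatives with a common prefix.

Round 1: F has alternatives sharing prefix 'id n ;'. Introduce F': F → id n ; F'
  Add: F' → F
  Add: F' → id F
  Add: F' → id

Round 2: F' has alternatives sharing prefix 'id'. Introduce F'': F' → id F''
  Add: F'' → F
  Add: F'' → ε

No remaining common prefixes — done.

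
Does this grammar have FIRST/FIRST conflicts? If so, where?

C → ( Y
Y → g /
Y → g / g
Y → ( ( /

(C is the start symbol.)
Productions for Y:
  Y → g /: FIRST = { 'g' }
  Y → g / g: FIRST = { 'g' }
  Y → ( ( /: FIRST = { '(' }
C has only one production, so no FIRST/FIRST conflict is possible there.

Conflict for Y: Y → g / and Y → g / g
  Overlap: { 'g' }

Answer: Yes. Y → g '/' / Y → g '/' g on { 'g' }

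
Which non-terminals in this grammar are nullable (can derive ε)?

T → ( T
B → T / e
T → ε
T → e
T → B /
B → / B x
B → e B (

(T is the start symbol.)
{ 'T' }

A non-terminal is nullable if it can derive ε (the empty string): either it has an ε-production, or it has a production whose right-hand side consists entirely of nullable non-terminals.

ε-productions: T → ε
So T is immediately nullable.
No further non-terminal can be added: every production for the remaining non-terminals contains a terminal or a non-nullable non-terminal.
Nullable = { 'T' }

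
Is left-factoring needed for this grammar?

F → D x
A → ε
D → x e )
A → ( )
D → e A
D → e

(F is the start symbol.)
Left-factoring is needed when two productions for the same non-terminal
share a common prefix on the right-hand side.

Productions for A:
  A → ε
  A → ( )
Productions for D:
  D → x e )
  D → e A
  D → e

Found common prefix 'e' in productions for D

Answer: Yes, D has productions with common prefix 'e'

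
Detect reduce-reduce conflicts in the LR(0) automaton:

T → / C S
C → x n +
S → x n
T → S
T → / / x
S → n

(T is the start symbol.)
No reduce-reduce conflicts

A reduce-reduce conflict occurs when an LR(0) state has two complete items [A → α .] and [B → β .] — both call for a reduction, and with no lookahead the parser cannot choose between them.

Augment with T' → T and build the canonical LR(0) collection (I0 = CLOSURE({[T' → . T]}), then GOTO on every symbol after a dot until no new states appear). It has 14 states:
  I0: { [S → . n], [S → . x n], [T → . / / x], [T → . / C S], [T → . S], [T' → . T] }  — shift
  I1: { [C → . x n +], [T → / . / x], [T → / . C S] }  — shift
  I2: { [T → S .] }  — reduce
  I3: { [T' → T .] }  — accept
  I4: { [S → n .] }  — reduce
  I5: { [S → x . n] }  — shift
  I6: { [S → x n .] }  — reduce
  I7: { [T → / / . x] }  — shift
  I8: { [S → . n], [S → . x n], [T → / C . S] }  — shift
  I9: { [C → x . n +] }  — shift
  I10: { [C → x n . +] }  — shift
  I11: { [C → x n + .] }  — reduce
  I12: { [T → / C S .] }  — reduce
  I13: { [T → / / x .] }  — reduce

No state contains more than one complete item.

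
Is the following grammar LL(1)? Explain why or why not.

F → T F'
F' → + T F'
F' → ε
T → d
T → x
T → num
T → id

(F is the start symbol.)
A grammar is LL(1) if for each non-terminal N with multiple productions, the predict sets of those productions are pairwise disjoint, where PREDICT(N → α) = (FIRST(α) \ {ε}) ∪ (FOLLOW(N) if α ⇒* ε).

Relevant sets:
  FOLLOW(F') = { $ }

For F':
  PREDICT(F' → '+' T F') = { '+' }
  PREDICT(F' → ε) = { $ }
For T:
  PREDICT(T → d) = { 'd' }
  PREDICT(T → x) = { 'x' }
  PREDICT(T → num) = { 'num' }
  PREDICT(T → id) = { 'id' }
F has a single production, so nothing to check there.

All predict sets are disjoint. The grammar IS LL(1).

Answer: Yes, the grammar is LL(1).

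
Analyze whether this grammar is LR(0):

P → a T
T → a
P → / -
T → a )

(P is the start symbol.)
No. Shift-reduce conflict between [T → a .] and [T → a . )]

A grammar is LR(0) if no state in the canonical LR(0) collection has:
  - both a shift item (dot before a terminal) and a complete item (shift-reduce conflict), or
  - two or more complete items (reduce-reduce conflict; the accept item [P' → P .] counts as a complete item here).

Augment with P' → P and build the canonical LR(0) collection (I0 = CLOSURE({[P' → . P]}), then GOTO on every symbol after a dot until no new states appear). It has 8 states:
  I0: { [P → . / -], [P → . a T], [P' → . P] }  — shift
  I1: { [P → / . -] }  — shift
  I2: { [P' → P .] }  — accept
  I3: { [P → a . T], [T → . a )], [T → . a] }  — shift
  I4: { [P → a T .] }  — reduce
  I5: { [T → a . )], [T → a .] }  — shift, reduce
  I6: { [T → a ) .] }  — reduce
  I7: { [P → / - .] }  — reduce

Conflict in state I5:
  Shift-reduce conflict between [T → a .] and [T → a . )]
So the grammar is NOT LR(0).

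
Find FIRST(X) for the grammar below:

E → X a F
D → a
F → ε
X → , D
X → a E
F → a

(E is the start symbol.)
To compute FIRST(X), examine every production with X on the left-hand side, reading each right-hand side left to right until a non-nullable symbol is reached.

From X → , D:
  - ',' is a terminal: add ',' and stop
From X → a E:
  - a is a terminal: add 'a' and stop

Collecting: FIRST(X) = { ',', 'a' }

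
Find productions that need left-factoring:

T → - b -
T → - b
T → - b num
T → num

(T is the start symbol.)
Left-factoring is needed when two productions for the same non-terminal
share a common prefix on the right-hand side.

Productions for T:
  T → - b -
  T → - b
  T → - b num
  T → num

Found common prefix '- b' in productions for T

Answer: Yes, T has productions with common prefix '- b'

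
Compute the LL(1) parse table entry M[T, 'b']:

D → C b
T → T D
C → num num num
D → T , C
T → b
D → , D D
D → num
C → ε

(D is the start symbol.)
T → T D, T → b

To find M[T, 'b'], we find productions for T where 'b' is in the predict set (PREDICT(N → α) = (FIRST(α) \ {ε}) ∪ (FOLLOW(N) if α ⇒* ε)).

Relevant sets:
  FIRST(T) = { 'b' }

T → T D: PREDICT = { 'b' }
  'b' is in predict set, so this production goes in M[T, 'b']
T → b: PREDICT = { 'b' }
  'b' is in predict set, so this production goes in M[T, 'b']

M[T, 'b'] = T → T D, T → b  (a multiply-defined cell — the grammar is not LL(1))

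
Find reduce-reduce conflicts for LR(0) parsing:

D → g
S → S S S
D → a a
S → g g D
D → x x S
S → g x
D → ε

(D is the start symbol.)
No reduce-reduce conflicts

Augment with D' → D and build the canonical LR(0) collection (I0 = CLOSURE({[D' → . D]}), then GOTO on every symbol after a dot until no new states appear). It has 14 states:
  I0: { [D → . a a], [D → . g], [D → . x x S], [D → .], [D' → . D] }  — shift, reduce
  I1: { [D' → D .] }  — accept
  I2: { [D → a . a] }  — shift
  I3: { [D → g .] }  — reduce
  I4: { [D → x . x S] }  — shift
  I5: { [D → x x . S], [S → . S S S], [S → . g g D], [S → . g x] }  — shift
  I6: { [D → x x S .], [S → . S S S], [S → . g g D], [S → . g x], [S → S . S S] }  — shift, reduce
  I7: { [S → g . g D], [S → g . x] }  — shift
  I8: { [D → . a a], [D → . g], [D → . x x S], [D → .], [S → g g . D] }  — shift, reduce
  I9: { [S → g x .] }  — reduce
  I10: { [S → g g D .] }  — reduce
  I11: { [S → . S S S], [S → . g g D], [S → . g x], [S → S . S S], [S → S S . S] }  — shift
  I12: { [S → . S S S], [S → . g g D], [S → . g x], [S → S . S S], [S → S S . S], [S → S S S .] }  — shift, reduce
  I13: { [D → a a .] }  — reduce

No state contains more than one complete item.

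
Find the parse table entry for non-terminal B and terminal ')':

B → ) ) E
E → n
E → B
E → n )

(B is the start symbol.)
To find M[B, ')'], we find productions for B where ')' is in the predict set (PREDICT(N → α) = (FIRST(α) \ {ε}) ∪ (FOLLOW(N) if α ⇒* ε)).

B → ) ) E: PREDICT = { ')' }
  ')' is in predict set, so this production goes in M[B, ')']

M[B, ')'] = B → ) ) E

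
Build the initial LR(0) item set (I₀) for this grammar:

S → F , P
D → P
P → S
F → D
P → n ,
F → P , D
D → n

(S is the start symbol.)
First, augment the grammar with S' → S
I₀ = CLOSURE({ [S' → . S] }):
  [S' → . S] has the dot before S: add [S → . F , P]
  [S → . F , P] has the dot before F: add [F → . D], [F → . P , D]
  [F → . D] has the dot before D: add [D → . P], [D → . n]
  [F → . P , D] has the dot before P: add [P → . S], [P → . n ,]
No further items can be added.

I₀ = { [D → . P], [D → . n], [F → . D], [F → . P , D], [P → . S], [P → . n ,], [S → . F , P], [S' → . S] }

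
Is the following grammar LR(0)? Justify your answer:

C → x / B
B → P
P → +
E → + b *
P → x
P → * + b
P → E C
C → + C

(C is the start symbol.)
A grammar is LR(0) if no state in the canonical LR(0) collection has:
  - both a shift item (dot before a terminal) and a complete item (shift-reduce conflict), or
  - two or more complete items (reduce-reduce conflict; the accept item [C' → C .] counts as a complete item here).

Augment with C' → C and build the canonical LR(0) collection (I0 = CLOSURE({[C' → . C]}), then GOTO on every symbol after a dot until no new states appear). It has 17 states:
  I0: { [C → . + C], [C → . x / B], [C' → . C] }  — shift
  I1: { [C → + . C], [C → . + C], [C → . x / B] }  — shift
  I2: { [C' → C .] }  — accept
  I3: { [C → x . / B] }  — shift
  I4: { [B → . P], [C → x / . B], [E → . + b *], [P → . * + b], [P → . +], [P → . E C], [P → . x] }  — shift
  I5: { [P → * . + b] }  — shift
  I6: { [E → + . b *], [P → + .] }  — shift, reduce
  I7: { [C → x / B .] }  — reduce
  I8: { [C → . + C], [C → . x / B], [P → E . C] }  — shift
  I9: { [B → P .] }  — reduce
  I10: { [P → x .] }  — reduce
  I11: { [P → E C .] }  — reduce
  I12: { [E → + b . *] }  — shift
  I13: { [E → + b * .] }  — reduce
  I14: { [P → * + . b] }  — shift
  I15: { [P → * + b .] }  — reduce
  I16: { [C → + C .] }  — reduce

Conflict in state I6:
  Shift-reduce conflict between [P → + .] and [E → + . b *]
So the grammar is NOT LR(0).

Answer: No. Shift-reduce conflict between [P → + .] and [E → + . b *]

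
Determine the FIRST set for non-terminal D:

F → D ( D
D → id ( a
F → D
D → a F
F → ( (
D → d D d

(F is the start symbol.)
{ 'a', 'd', 'id' }

From D → id ( a:
  - id is a terminal: add 'id' and stop
From D → a F:
  - a is a terminal: add 'a' and stop
From D → d D d:
  - d is a terminal: add 'd' and stop

Collecting: FIRST(D) = { 'a', 'd', 'id' }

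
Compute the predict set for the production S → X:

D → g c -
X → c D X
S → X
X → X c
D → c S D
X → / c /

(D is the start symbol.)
{ '/', 'c' }

PREDICT(S → X) = (FIRST(RHS) \ {ε}) ∪ (FOLLOW(S) if ε ∈ FIRST(RHS), i.e. RHS ⇒* ε)
FIRST(X) = { '/', 'c' }
FIRST(X) = { '/', 'c' }
ε ∉ FIRST(X), so FOLLOW(S) is not added.
PREDICT(S → X) = { '/', 'c' }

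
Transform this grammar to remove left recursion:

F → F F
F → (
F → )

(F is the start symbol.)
F → ( F'
F → ) F'
F' → F F'
F' → ε

F is directly left-recursive. The standard transformation for
  A → A α₁ | ... | A α_m | β₁ | ... | β_n
is
  A  → β₁ A' | ... | β_n A'
  A' → α₁ A' | ... | α_m A' | ε

F → ( becomes F → ( F'
F → ) becomes F → ) F'
F → F F becomes F' → F F'
Add F' → ε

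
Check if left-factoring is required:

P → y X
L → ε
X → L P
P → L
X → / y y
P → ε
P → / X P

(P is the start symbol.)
No, left-factoring is not needed

Left-factoring is needed when two productions for the same non-terminal
share a common prefix on the right-hand side.

Productions for P:
  P → y X
  P → L
  P → ε
  P → / X P
Productions for X:
  X → L P
  X → / y y

No common prefixes found.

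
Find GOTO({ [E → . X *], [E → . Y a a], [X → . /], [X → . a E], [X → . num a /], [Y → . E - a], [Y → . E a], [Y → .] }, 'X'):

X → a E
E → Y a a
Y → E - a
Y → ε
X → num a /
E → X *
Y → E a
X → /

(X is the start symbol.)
GOTO(I, 'X') = CLOSURE({ [A → αX.β] : [A → α.Xβ] ∈ I, X = 'X' })

Items with dot before 'X', with the dot advanced:
  [E → . X *] → [E → X . *]
Closure adds nothing (no advanced item has the dot before a non-terminal).

GOTO = { [E → X . *] }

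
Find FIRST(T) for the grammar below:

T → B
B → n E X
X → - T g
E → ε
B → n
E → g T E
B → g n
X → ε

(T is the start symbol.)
To compute FIRST(T), examine every production with T on the left-hand side, reading each right-hand side left to right until a non-nullable symbol is reached.

FIRST sets of the other non-terminals involved (by the same procedure, iterated to a fixed point):
  FIRST(B) = { 'g', 'n' }

From T → B:
  - B is a non-terminal: add FIRST(B) \ {ε} = { 'g', 'n' }
    B is not nullable, so stop

Collecting: FIRST(T) = { 'g', 'n' }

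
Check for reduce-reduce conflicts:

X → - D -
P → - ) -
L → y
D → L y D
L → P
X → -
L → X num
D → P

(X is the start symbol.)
A reduce-reduce conflict occurs when an LR(0) state has two complete items [A → α .] and [B → β .] — both call for a reduction, and with no lookahead the parser cannot choose between them.

Augment with X' → X and build the canonical LR(0) collection (I0 = CLOSURE({[X' → . X]}), then GOTO on every symbol after a dot until no new states appear). It has 15 states:
  I0: { [X → . - D -], [X → . -], [X' → . X] }  — shift
  I1: { [D → . L y D], [D → . P], [L → . P], [L → . X num], [L → . y], [P → . - ) -], [X → - . D -], [X → - .], [X → . - D -], [X → . -] }  — shift, reduce
  I2: { [X' → X .] }  — accept
  I3: { [D → . L y D], [D → . P], [L → . P], [L → . X num], [L → . y], [P → - . ) -], [P → . - ) -], [X → - . D -], [X → - .], [X → . - D -], [X → . -] }  — shift, reduce
  I4: { [X → - D . -] }  — shift
  I5: { [D → L . y D] }  — shift
  I6: { [D → P .], [L → P .] }  — 2 reduces
  I7: { [L → X . num] }  — shift
  I8: { [L → y .] }  — reduce
  I9: { [L → X num .] }  — reduce
  I10: { [D → . L y D], [D → . P], [D → L y . D], [L → . P], [L → . X num], [L → . y], [P → . - ) -], [X → . - D -], [X → . -] }  — shift
  I11: { [D → L y D .] }  — reduce
  I12: { [X → - D - .] }  — reduce
  I13: { [P → - ) . -] }  — shift
  I14: { [P → - ) - .] }  — reduce

I6 contains complete items [D → P .], [L → P .] — reduce-reduce conflict.

Answer: Yes — I6: [D → P .] vs [L → P .]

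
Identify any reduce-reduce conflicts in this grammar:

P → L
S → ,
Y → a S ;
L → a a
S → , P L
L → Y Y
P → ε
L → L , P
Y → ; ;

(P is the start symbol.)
A reduce-reduce conflict occurs when an LR(0) state has two complete items [A → α .] and [B → β .] — both call for a reduction, and with no lookahead the parser cannot choose between them.

Augment with P' → P and build the canonical LR(0) collection (I0 = CLOSURE({[P' → . P]}), then GOTO on every symbol after a dot until no new states appear). It has 17 states:
  I0: { [L → . L , P], [L → . Y Y], [L → . a a], [P → . L], [P → .], [P' → . P], [Y → . ; ;], [Y → . a S ;] }  — shift, reduce
  I1: { [Y → ; . ;] }  — shift
  I2: { [L → L . , P], [P → L .] }  — shift, reduce
  I3: { [P' → P .] }  — accept
  I4: { [L → Y . Y], [Y → . ; ;], [Y → . a S ;] }  — shift
  I5: { [L → a . a], [S → . , P L], [S → . ,], [Y → a . S ;] }  — shift
  I6: { [L → . L , P], [L → . Y Y], [L → . a a], [P → . L], [P → .], [S → , . P L], [S → , .], [Y → . ; ;], [Y → . a S ;] }  — shift, 2 reduces
  I7: { [Y → a S . ;] }  — shift
  I8: { [L → a a .] }  — reduce
  I9: { [Y → a S ; .] }  — reduce
  I10: { [L → . L , P], [L → . Y Y], [L → . a a], [S → , P . L], [Y → . ; ;], [Y → . a S ;] }  — shift
  I11: { [L → L . , P], [S → , P L .] }  — shift, reduce
  I12: { [L → . L , P], [L → . Y Y], [L → . a a], [L → L , . P], [P → . L], [P → .], [Y → . ; ;], [Y → . a S ;] }  — shift, reduce
  I13: { [L → L , P .] }  — reduce
  I14: { [L → Y Y .] }  — reduce
  I15: { [S → . , P L], [S → . ,], [Y → a . S ;] }  — shift
  I16: { [Y → ; ; .] }  — reduce

I6 contains complete items [P → .], [S → , .] — reduce-reduce conflict.

Answer: Yes — I6: [P → .] vs [S → , .]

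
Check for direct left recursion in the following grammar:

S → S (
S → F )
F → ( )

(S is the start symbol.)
S → S (: LEFT RECURSIVE (starts with S)
S → F ): starts with F
F → ( ): starts with '('

The grammar has direct left recursion on: S.

Answer: Yes, S is left-recursive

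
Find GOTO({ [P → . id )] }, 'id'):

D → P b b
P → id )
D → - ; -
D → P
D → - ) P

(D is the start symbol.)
{ [P → id . )] }

GOTO(I, 'id') = CLOSURE({ [A → αX.β] : [A → α.Xβ] ∈ I, X = 'id' })

Items with dot before 'id', with the dot advanced:
  [P → . id )] → [P → id . )]
Closure adds nothing (no advanced item has the dot before a non-terminal).

GOTO = { [P → id . )] }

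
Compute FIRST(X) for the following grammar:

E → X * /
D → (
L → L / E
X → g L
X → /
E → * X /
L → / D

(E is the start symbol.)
To compute FIRST(X), examine every production with X on the left-hand side, reading each right-hand side left to right until a non-nullable symbol is reached.

From X → g L:
  - g is a terminal: add 'g' and stop
From X → /:
  - '/' is a terminal: add '/' and stop

Collecting: FIRST(X) = { '/', 'g' }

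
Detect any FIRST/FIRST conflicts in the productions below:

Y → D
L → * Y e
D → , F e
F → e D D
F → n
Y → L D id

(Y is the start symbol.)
A FIRST/FIRST conflict occurs when two productions N → α and N → β for the same non-terminal have FIRST(α) ∩ FIRST(β) ≠ ∅ (with ε ∈ FIRST of a nullable right-hand side, so two nullable alternatives also conflict).

FIRST sets of the non-terminals at (or reachable through a nullable prefix from) the front of some alternative:
  FIRST(D) = { ',' }
  FIRST(L) = { '*' }

Productions for Y:
  Y → D: FIRST = { ',' }
  Y → L D id: FIRST = { '*' }
Productions for F:
  F → e D D: FIRST = { 'e' }
  F → n: FIRST = { 'n' }
L, D have only one production, so no FIRST/FIRST conflict is possible there.

All alternatives of each non-terminal have pairwise disjoint FIRST sets.

Answer: No FIRST/FIRST conflicts.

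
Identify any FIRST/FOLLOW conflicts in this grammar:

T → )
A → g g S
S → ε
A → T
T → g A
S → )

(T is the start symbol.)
No FIRST/FOLLOW conflicts.

A FIRST/FOLLOW conflict occurs when a non-terminal N has a nullable alternative N → β (β ⇒* ε) and another alternative N → α with FIRST(α) ∩ FOLLOW(N) ≠ ∅: on such a lookahead the parser cannot decide between expanding α and letting N vanish via β.

Nullable non-terminals: S.

S: nullable alternative(s) S → ε; FOLLOW(S) = { $ }
  S → ε: FIRST \ {ε} = { } — this is the only nullable alternative, skip
  S → ): FIRST \ {ε} = { ')' } — disjoint from FOLLOW(S)

A, T have no nullable alternative, so no FIRST/FOLLOW check is needed there.

No FIRST/FOLLOW conflicts found.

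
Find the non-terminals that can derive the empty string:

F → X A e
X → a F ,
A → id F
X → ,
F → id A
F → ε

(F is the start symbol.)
A non-terminal is nullable if it can derive ε (the empty string): either it has an ε-production, or it has a production whose right-hand side consists entirely of nullable non-terminals.

ε-productions: F → ε
So F is immediately nullable.
No further non-terminal can be added: every production for the remaining non-terminals contains a terminal or a non-nullable non-terminal.
Nullable = { 'F' }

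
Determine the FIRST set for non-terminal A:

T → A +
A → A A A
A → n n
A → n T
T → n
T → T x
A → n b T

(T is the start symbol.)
{ 'n' }

To compute FIRST(A), examine every production with A on the left-hand side, reading each right-hand side left to right until a non-nullable symbol is reached.

From A → A A A:
  - A is the symbol being defined: contributes nothing new
    A is not nullable, so stop
From A → n n:
  - n is a terminal: add 'n' and stop
From A → n T:
  - n is a terminal: add 'n' and stop
From A → n b T:
  - n is a terminal: add 'n' and stop

Collecting: FIRST(A) = { 'n' }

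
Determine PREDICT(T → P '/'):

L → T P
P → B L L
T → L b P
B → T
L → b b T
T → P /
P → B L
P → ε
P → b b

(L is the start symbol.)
PREDICT(T → P '/') = (FIRST(RHS) \ {ε}) ∪ (FOLLOW(T) if ε ∈ FIRST(RHS), i.e. RHS ⇒* ε)
FIRST(P) = { '/', 'b', ε }
FIRST(P '/') = { '/', 'b' }
ε ∉ FIRST(P '/'), so FOLLOW(T) is not added.
PREDICT(T → P '/') = { '/', 'b' }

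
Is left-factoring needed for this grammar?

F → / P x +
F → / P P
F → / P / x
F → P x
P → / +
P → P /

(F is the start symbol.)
Yes, F has productions with common prefix '/ P'

Left-factoring is needed when two productions for the same non-terminal
share a common prefix on the right-hand side.

Productions for F:
  F → / P x +
  F → / P P
  F → / P / x
  F → P x
Productions for P:
  P → / +
  P → P /

Found common prefix '/ P' in productions for F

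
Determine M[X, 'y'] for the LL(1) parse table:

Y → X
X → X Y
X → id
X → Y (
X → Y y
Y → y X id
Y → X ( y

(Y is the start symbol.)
To find M[X, 'y'], we find productions for X where 'y' is in the predict set (PREDICT(N → α) = (FIRST(α) \ {ε}) ∪ (FOLLOW(N) if α ⇒* ε)).

Relevant sets:
  FIRST(X) = { 'id', 'y' }
  FIRST(Y) = { 'id', 'y' }

X → X Y: PREDICT = { 'id', 'y' }
  'y' is in predict set, so this production goes in M[X, 'y']
X → id: PREDICT = { 'id' }
X → Y (: PREDICT = { 'id', 'y' }
  'y' is in predict set, so this production goes in M[X, 'y']
X → Y y: PREDICT = { 'id', 'y' }
  'y' is in predict set, so this production goes in M[X, 'y']

M[X, 'y'] = X → X Y, X → Y (, X → Y y  (a multiply-defined cell — the grammar is not LL(1))

Answer: X → X Y, X → Y (, X → Y y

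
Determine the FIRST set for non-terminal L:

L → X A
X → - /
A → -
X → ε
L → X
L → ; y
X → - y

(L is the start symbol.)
{ '-', ';', ε }

To compute FIRST(L), examine every production with L on the left-hand side, reading each right-hand side left to right until a non-nullable symbol is reached.

FIRST sets of the other non-terminals involved (by the same procedure, iterated to a fixed point):
  FIRST(X) = { '-', ε }
  FIRST(A) = { '-' }

From L → X A:
  - X is a non-terminal: add FIRST(X) \ {ε} = { '-' }
    X is nullable, so continue to the next symbol
  - A is a non-terminal: add FIRST(A) \ {ε} = { '-' }
    A is not nullable, so stop
From L → X:
  - X is a non-terminal: add FIRST(X) \ {ε} = { '-' }
    X is nullable and nothing follows, so the whole right-hand side can vanish: ε ∈ FIRST(L)
From L → ; y:
  - ';' is a terminal: add ';' and stop

Collecting: FIRST(L) = { '-', ';', ε }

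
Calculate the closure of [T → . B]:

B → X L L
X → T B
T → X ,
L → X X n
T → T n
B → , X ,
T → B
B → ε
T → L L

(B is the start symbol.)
{ [B → . , X ,], [B → . X L L], [B → .], [L → . X X n], [T → . B], [T → . L L], [T → . T n], [T → . X ,], [X → . T B] }

To compute CLOSURE, for each item [A → α.Bβ] where B is a non-terminal, add [B → .γ] for all productions B → γ; repeat for the newly added items until nothing changes.

Start with: [T → . B]
  [T → . B] has the dot before B: add [B → . X L L], [B → . , X ,], [B → .]
  [B → . X L L] has the dot before X: add [X → . T B]
  [X → . T B] has the dot before T: add [T → . X ,], [T → . T n], [T → . L L]
  [T → . L L] has the dot before L: add [L → . X X n]
No further items can be added.

CLOSURE = { [B → . , X ,], [B → . X L L], [B → .], [L → . X X n], [T → . B], [T → . L L], [T → . T n], [T → . X ,], [X → . T B] }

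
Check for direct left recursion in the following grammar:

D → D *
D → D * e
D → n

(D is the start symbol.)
D → D *: LEFT RECURSIVE (starts with D)
D → D * e: LEFT RECURSIVE (starts with D)
D → n: starts with n

The grammar has direct left recursion on: D.

Answer: Yes, D is left-recursive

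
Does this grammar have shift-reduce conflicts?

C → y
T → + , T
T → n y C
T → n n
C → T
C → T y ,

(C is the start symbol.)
Augment with C' → C and build the canonical LR(0) collection (I0 = CLOSURE({[C' → . C]}), then GOTO on every symbol after a dot until no new states appear). It has 13 states:
  I0: { [C → . T y ,], [C → . T], [C → . y], [C' → . C], [T → . + , T], [T → . n n], [T → . n y C] }  — shift
  I1: { [T → + . , T] }  — shift
  I2: { [C' → C .] }  — accept
  I3: { [C → T . y ,], [C → T .] }  — shift, reduce
  I4: { [T → n . n], [T → n . y C] }  — shift
  I5: { [C → y .] }  — reduce
  I6: { [T → n n .] }  — reduce
  I7: { [C → . T y ,], [C → . T], [C → . y], [T → . + , T], [T → . n n], [T → . n y C], [T → n y . C] }  — shift
  I8: { [T → n y C .] }  — reduce
  I9: { [C → T y . ,] }  — shift
  I10: { [C → T y , .] }  — reduce
  I11: { [T → + , . T], [T → . + , T], [T → . n n], [T → . n y C] }  — shift
  I12: { [T → + , T .] }  — reduce

I3 contains reduce item [C → T .] and shift item [C → T . y ,] — shift-reduce conflict.

Answer: Yes — I3: [C → T .] vs [C → T . y ,]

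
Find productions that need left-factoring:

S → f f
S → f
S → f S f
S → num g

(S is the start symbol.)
Left-factoring is needed when two productions for the same non-terminal
share a common prefix on the right-hand side.

Productions for S:
  S → f f
  S → f
  S → f S f
  S → num g

Found common prefix 'f' in productions for S

Answer: Yes, S has productions with common prefix 'f'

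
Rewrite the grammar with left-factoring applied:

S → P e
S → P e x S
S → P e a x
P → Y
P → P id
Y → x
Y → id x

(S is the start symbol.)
S → P e S'
S' → ε
S' → x S
S' → a x
P → Y
P → P id
Y → x
Y → id x

Left-factoring transforms A → αβ₁ | αβ₂ into A → αA' and A' → β₁ | β₂
(α is the longest common prefix among the alternatives). Repeat until
no nonterminal has two alternatives with a common prefix.

Round 1: S has alternatives sharing prefix 'P e'. Introduce S': S → P e S'
  Add: S' → ε
  Add: S' → x S
  Add: S' → a x

No remaining common prefixes — done.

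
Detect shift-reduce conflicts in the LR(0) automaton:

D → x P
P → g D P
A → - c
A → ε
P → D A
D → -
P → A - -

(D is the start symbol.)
Augment with D' → D and build the canonical LR(0) collection (I0 = CLOSURE({[D' → . D]}), then GOTO on every symbol after a dot until no new states appear). It has 16 states:
  I0: { [D → . -], [D → . x P], [D' → . D] }  — shift
  I1: { [D → - .] }  — reduce
  I2: { [D' → D .] }  — accept
  I3: { [A → . - c], [A → .], [D → . -], [D → . x P], [D → x . P], [P → . A - -], [P → . D A], [P → . g D P] }  — shift, reduce
  I4: { [A → - . c], [D → - .] }  — shift, reduce
  I5: { [P → A . - -] }  — shift
  I6: { [A → . - c], [A → .], [P → D . A] }  — shift, reduce
  I7: { [D → x P .] }  — reduce
  I8: { [D → . -], [D → . x P], [P → g . D P] }  — shift
  I9: { [A → . - c], [A → .], [D → . -], [D → . x P], [P → . A - -], [P → . D A], [P → . g D P], [P → g D . P] }  — shift, reduce
  I10: { [P → g D P .] }  — reduce
  I11: { [A → - . c] }  — shift
  I12: { [P → D A .] }  — reduce
  I13: { [A → - c .] }  — reduce
  I14: { [P → A - . -] }  — shift
  I15: { [P → A - - .] }  — reduce

I3 contains reduce item [A → .] and shift items [A → . - c], [D → . -], [D → . x P], [P → . g D P] — shift-reduce conflict.
I4 contains reduce item [D → - .] and shift item [A → - . c] — shift-reduce conflict.
I6 contains reduce item [A → .] and shift item [A → . - c] — shift-reduce conflict.
I9 contains reduce item [A → .] and shift items [A → . - c], [D → . -], [D → . x P], [P → . g D P] — shift-reduce conflict.

Answer: Yes — I3: [A → .] vs [A → . - c]; I4: [D → - .] vs [A → - . c]; I6: [A → .] vs [A → . - c]; I9: [A → .] vs [A → . - c]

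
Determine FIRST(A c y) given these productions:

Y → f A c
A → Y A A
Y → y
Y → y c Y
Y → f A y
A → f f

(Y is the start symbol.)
FIRST sets of the non-terminals involved (from the grammar, by fixed-point iteration):
  FIRST(A) = { 'f', 'y' }

To compute FIRST(A c y), process the symbols left to right:
Symbol A is a non-terminal. Add FIRST(A) \ {ε} = { 'f', 'y' }
A is not nullable (ε ∉ FIRST(A)), so stop here.
FIRST(A c y) = { 'f', 'y' }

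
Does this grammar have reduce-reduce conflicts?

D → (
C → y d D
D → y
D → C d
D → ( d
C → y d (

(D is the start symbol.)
Yes — I6: [C → y d ( .] vs [D → ( .]

Augment with D' → D and build the canonical LR(0) collection (I0 = CLOSURE({[D' → . D]}), then GOTO on every symbol after a dot until no new states appear). It has 10 states:
  I0: { [C → . y d (], [C → . y d D], [D → . ( d], [D → . (], [D → . C d], [D → . y], [D' → . D] }  — shift
  I1: { [D → ( . d], [D → ( .] }  — shift, reduce
  I2: { [D → C . d] }  — shift
  I3: { [D' → D .] }  — accept
  I4: { [C → y . d (], [C → y . d D], [D → y .] }  — shift, reduce
  I5: { [C → . y d (], [C → . y d D], [C → y d . (], [C → y d . D], [D → . ( d], [D → . (], [D → . C d], [D → . y] }  — shift
  I6: { [C → y d ( .], [D → ( . d], [D → ( .] }  — shift, 2 reduces
  I7: { [C → y d D .] }  — reduce
  I8: { [D → ( d .] }  — reduce
  I9: { [D → C d .] }  — reduce

I6 contains complete items [C → y d ( .], [D → ( .] — reduce-reduce conflict.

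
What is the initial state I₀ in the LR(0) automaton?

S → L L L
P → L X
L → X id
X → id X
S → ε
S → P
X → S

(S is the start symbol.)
{ [L → . X id], [P → . L X], [S → . L L L], [S → . P], [S → .], [S' → . S], [X → . S], [X → . id X] }

First, augment the grammar with S' → S
I₀ = CLOSURE({ [S' → . S] }):
  [S' → . S] has the dot before S: add [S → . L L L], [S → .], [S → . P]
  [S → . L L L] has the dot before L: add [L → . X id]
  [S → . P] has the dot before P: add [P → . L X]
  [L → . X id] has the dot before X: add [X → . id X], [X → . S]
No further items can be added.

I₀ = { [L → . X id], [P → . L X], [S → . L L L], [S → . P], [S → .], [S' → . S], [X → . S], [X → . id X] }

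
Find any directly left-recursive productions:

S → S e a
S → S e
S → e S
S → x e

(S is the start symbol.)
Yes, S is left-recursive

S → S e a: LEFT RECURSIVE (starts with S)
S → S e: LEFT RECURSIVE (starts with S)
S → e S: starts with e
S → x e: starts with x

The grammar has direct left recursion on: S.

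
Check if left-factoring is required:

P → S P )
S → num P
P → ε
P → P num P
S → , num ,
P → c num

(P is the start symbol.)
No, left-factoring is not needed

Left-factoring is needed when two productions for the same non-terminal
share a common prefix on the right-hand side.

Productions for P:
  P → S P )
  P → ε
  P → P num P
  P → c num
Productions for S:
  S → num P
  S → , num ,

No common prefixes found.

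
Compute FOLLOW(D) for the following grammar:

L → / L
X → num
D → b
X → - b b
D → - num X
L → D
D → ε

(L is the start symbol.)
In L → D: D is at the end, add FOLLOW(L)

The FOLLOW sets referred to above (computed the same way, to a fixed point):
  FOLLOW(L) = { $ }

Taking the union: FOLLOW(D) = { $ }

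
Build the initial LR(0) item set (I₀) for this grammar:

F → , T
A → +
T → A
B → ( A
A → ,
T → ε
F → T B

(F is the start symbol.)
{ [A → . +], [A → . ,], [F → . , T], [F → . T B], [F' → . F], [T → . A], [T → .] }

First, augment the grammar with F' → F
I₀ = CLOSURE({ [F' → . F] }):
  [F' → . F] has the dot before F: add [F → . , T], [F → . T B]
  [F → . T B] has the dot before T: add [T → . A], [T → .]
  [T → . A] has the dot before A: add [A → . +], [A → . ,]
No further items can be added.

I₀ = { [A → . +], [A → . ,], [F → . , T], [F → . T B], [F' → . F], [T → . A], [T → .] }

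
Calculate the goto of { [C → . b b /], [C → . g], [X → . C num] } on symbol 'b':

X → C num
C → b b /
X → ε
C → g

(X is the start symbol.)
GOTO(I, 'b') = CLOSURE({ [A → αX.β] : [A → α.Xβ] ∈ I, X = 'b' })

Items with dot before 'b', with the dot advanced:
  [C → . b b /] → [C → b . b /]
Closure adds nothing (no advanced item has the dot before a non-terminal).

GOTO = { [C → b . b /] }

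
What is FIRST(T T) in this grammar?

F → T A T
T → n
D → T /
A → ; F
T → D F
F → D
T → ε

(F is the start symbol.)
FIRST sets of the non-terminals involved (from the grammar, by fixed-point iteration):
  FIRST(T) = { '/', 'n', ε }

To compute FIRST(T T), process the symbols left to right:
Symbol T is a non-terminal. Add FIRST(T) \ {ε} = { '/', 'n' }
T is nullable (ε ∈ FIRST(T)), continue to the next symbol.
Symbol T is a non-terminal. Add FIRST(T) \ {ε} = { '/', 'n' }
T is nullable (ε ∈ FIRST(T)), continue to the next symbol.
All symbols are nullable, so ε is in the result.
FIRST(T T) = { '/', 'n', ε }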